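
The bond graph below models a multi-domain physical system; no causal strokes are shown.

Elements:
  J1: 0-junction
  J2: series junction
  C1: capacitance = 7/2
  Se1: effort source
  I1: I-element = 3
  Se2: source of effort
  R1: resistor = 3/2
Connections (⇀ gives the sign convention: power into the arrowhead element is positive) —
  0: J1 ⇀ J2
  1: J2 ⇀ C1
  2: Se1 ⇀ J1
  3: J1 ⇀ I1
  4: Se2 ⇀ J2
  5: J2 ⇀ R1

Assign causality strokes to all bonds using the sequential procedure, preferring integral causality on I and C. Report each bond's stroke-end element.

bond 0 stroke→J2
bond 1 stroke→J2
bond 2 stroke→J1
bond 3 stroke→I1
bond 4 stroke→J2
bond 5 stroke→R1

#2 stroke at J1  (source Se1 imposes e)
#4 stroke at J2  (Se2: effort source, stroke at far end)
#0 stroke at J2  (common-e at J1 fixed by 2)
#3 stroke at I1  (J1 effort already set via bond 2)
#1 stroke at J2  (C1 outputs effort q/C1)
#5 stroke at R1  (J2 needs exactly one f-in)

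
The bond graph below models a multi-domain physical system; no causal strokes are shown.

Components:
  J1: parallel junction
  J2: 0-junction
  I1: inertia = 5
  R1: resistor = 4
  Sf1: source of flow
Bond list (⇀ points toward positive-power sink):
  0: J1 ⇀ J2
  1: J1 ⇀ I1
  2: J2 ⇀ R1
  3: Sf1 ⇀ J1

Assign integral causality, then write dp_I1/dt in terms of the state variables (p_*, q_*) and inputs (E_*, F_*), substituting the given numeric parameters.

dp_I1/dt = 4*F_Sf1 - 4*p_I1/5

b3 |Sf1  (Sf1: flow source, stroke at near end)
b1 |I1  (I1: I, integral causality)
b0 |J1  (J1 needs exactly one e-in)
b2 |J2  (closing 0-jn rule on J2)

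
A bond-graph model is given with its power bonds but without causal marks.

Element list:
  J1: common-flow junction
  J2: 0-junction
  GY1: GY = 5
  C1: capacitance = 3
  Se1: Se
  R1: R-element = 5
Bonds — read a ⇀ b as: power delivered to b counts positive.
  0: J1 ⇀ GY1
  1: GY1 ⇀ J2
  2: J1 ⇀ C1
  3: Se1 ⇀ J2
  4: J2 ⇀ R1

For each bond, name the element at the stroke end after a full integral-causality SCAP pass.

β3 →J2  (source Se1 imposes e)
β1 →GY1  (J2: bond 3 brought effort, rest push out)
β4 →R1  (J2 effort already set via bond 3)
β0 →GY1  (GY1: gyrator matches bond 1)
β2 →J1  (J1 flow already set via bond 0)

#0 →GY1
#1 →GY1
#2 →J1
#3 →J2
#4 →R1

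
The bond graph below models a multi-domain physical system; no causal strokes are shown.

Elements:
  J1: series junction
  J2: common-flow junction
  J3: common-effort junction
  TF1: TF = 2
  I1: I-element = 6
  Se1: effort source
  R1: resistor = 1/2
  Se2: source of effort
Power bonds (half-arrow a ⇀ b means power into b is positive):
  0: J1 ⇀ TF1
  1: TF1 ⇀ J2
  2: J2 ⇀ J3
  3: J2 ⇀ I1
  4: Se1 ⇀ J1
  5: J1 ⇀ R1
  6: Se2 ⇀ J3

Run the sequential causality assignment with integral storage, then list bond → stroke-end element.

bond 0 stroke at TF1
bond 1 stroke at J2
bond 2 stroke at J2
bond 3 stroke at I1
bond 4 stroke at J1
bond 5 stroke at J1
bond 6 stroke at J3

b4 |J1  (Se1 fixes effort; stroke away)
b6 |J3  (source Se2 imposes e)
b2 |J2  (J3 effort already set via bond 6)
b3 |I1  (prefer integral on I1)
b1 |J2  (J2: bond 3 brought flow, rest push out)
b0 |TF1  (TF1 one-in-one-out from 1)
b5 |J1  (common-f at J1 fixed by 0)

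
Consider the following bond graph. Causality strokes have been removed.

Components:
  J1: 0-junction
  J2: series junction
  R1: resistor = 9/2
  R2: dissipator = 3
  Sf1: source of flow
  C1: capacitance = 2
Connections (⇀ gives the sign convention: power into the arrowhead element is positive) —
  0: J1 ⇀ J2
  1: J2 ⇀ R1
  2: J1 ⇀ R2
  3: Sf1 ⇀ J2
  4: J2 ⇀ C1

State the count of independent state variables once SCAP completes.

b3 stroke at Sf1  (Sf1: flow source, stroke at near end)
b0 stroke at J2  (1-jn J2 has f-setter on 3)
b1 stroke at J2  (J2 flow already set via bond 3)
b4 stroke at J2  (J2 flow already set via bond 3)
b2 stroke at J1  (only one effort-in slot at J1)

1  (C1 all integral)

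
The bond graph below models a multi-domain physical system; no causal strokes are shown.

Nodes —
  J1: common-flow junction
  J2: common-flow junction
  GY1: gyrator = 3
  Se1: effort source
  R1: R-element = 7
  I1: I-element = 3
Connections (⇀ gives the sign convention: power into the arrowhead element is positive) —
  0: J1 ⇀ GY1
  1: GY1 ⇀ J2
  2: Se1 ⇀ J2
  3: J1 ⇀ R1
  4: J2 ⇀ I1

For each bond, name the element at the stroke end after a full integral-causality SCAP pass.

β0 stroke at J1
β1 stroke at J2
β2 stroke at J2
β3 stroke at R1
β4 stroke at I1

#2 stroke at J2  (Se1: effort source, stroke at far end)
#4 stroke at I1  (prefer integral on I1)
#1 stroke at J2  (common-f at J2 fixed by 4)
#0 stroke at J1  (through GY1, causality inverts; strokes same side of GY1)
#3 stroke at R1  (closing 1-jn rule on J1)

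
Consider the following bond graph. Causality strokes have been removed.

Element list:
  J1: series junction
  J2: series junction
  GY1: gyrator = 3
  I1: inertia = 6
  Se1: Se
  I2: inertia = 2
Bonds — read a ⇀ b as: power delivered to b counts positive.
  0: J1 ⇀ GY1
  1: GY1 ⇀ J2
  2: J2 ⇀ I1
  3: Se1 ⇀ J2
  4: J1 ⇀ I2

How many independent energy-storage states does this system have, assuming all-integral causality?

b3 |J2  (source Se1 imposes e)
b2 |I1  (I1 outputs flow p/I1)
b1 |J2  (J2 flow already set via bond 2)
b0 |J1  (through GY1, causality inverts; strokes same side of GY1)
b4 |I2  (J1 needs exactly one f-in)

2  (I1, I2 all integral)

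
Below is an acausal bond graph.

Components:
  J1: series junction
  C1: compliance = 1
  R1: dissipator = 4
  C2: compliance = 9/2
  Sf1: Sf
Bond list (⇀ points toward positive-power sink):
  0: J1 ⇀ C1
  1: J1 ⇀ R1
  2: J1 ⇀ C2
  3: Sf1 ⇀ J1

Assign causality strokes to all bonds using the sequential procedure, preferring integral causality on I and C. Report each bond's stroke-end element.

β0 →J1
β1 →J1
β2 →J1
β3 →Sf1

#3 stroke→Sf1  (Sf1 fixes flow; stroke at Sf1)
#0 stroke→J1  (1-jn J1 has f-setter on 3)
#1 stroke→J1  (J1: bond 3 brought flow, rest push out)
#2 stroke→J1  (1-jn J1 has f-setter on 3)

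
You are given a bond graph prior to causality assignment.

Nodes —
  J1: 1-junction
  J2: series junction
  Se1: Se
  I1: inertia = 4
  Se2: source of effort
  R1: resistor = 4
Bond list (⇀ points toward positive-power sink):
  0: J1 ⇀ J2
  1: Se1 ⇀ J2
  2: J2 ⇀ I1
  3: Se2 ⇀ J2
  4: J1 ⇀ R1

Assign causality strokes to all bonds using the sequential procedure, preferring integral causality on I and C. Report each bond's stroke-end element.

#1 →J2  (Se1 fixes effort; stroke away)
#3 →J2  (Se2 (Se) sets effort on bond)
#2 →I1  (I1 integral (f out))
#0 →J2  (1-jn J2 has f-setter on 2)
#4 →J1  (common-f at J1 fixed by 0)

β0 stroke→J2
β1 stroke→J2
β2 stroke→I1
β3 stroke→J2
β4 stroke→J1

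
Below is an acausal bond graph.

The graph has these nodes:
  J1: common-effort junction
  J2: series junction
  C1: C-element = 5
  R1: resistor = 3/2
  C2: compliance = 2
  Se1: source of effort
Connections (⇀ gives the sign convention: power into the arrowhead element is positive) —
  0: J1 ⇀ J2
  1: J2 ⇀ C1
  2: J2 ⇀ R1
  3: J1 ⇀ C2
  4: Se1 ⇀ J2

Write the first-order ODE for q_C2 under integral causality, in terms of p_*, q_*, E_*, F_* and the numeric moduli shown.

dq_C2/dt = -2*E_Se1/3 + 2*q_C1/15 - q_C2/3

#4 stroke→J2  (Se1 fixes effort; stroke away)
#1 stroke→J2  (C1 outputs effort q/C1)
#3 stroke→J1  (C2 integral (e out))
#0 stroke→J2  (0-jn J1 has e-setter on 3)
#2 stroke→R1  (J2 needs exactly one f-in)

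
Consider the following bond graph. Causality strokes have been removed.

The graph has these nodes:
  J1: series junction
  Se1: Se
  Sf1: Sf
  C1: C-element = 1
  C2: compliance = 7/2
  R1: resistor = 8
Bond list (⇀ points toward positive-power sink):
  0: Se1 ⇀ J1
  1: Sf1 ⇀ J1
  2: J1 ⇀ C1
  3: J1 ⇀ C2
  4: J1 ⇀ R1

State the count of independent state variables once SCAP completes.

β0 stroke→J1  (Se1: effort source, stroke at far end)
β1 stroke→Sf1  (Sf1 (Sf) sets flow on bond)
β2 stroke→J1  (common-f at J1 fixed by 1)
β3 stroke→J1  (J1 flow already set via bond 1)
β4 stroke→J1  (J1: bond 1 brought flow, rest push out)

2  (C1, C2 all integral)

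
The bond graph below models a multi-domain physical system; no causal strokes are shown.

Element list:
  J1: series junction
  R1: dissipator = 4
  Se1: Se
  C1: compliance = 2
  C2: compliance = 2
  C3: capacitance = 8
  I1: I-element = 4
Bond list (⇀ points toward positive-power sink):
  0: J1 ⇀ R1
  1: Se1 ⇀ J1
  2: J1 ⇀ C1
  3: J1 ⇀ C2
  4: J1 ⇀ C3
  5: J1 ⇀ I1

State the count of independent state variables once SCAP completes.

4  (C1, C2, C3, I1 all integral)

#1 stroke at J1  (Se1 (Se) sets effort on bond)
#2 stroke at J1  (prefer integral on C1)
#3 stroke at J1  (C2: C, integral causality)
#4 stroke at J1  (C3: C, integral causality)
#5 stroke at I1  (I1 integral (f out))
#0 stroke at J1  (J1 flow already set via bond 5)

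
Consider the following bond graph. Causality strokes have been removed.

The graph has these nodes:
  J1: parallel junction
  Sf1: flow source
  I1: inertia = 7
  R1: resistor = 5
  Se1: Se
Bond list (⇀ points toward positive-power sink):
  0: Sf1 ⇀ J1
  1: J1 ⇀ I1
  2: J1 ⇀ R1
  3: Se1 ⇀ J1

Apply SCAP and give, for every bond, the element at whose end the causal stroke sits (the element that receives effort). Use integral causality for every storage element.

#0 stroke at Sf1  (Sf1 fixes flow; stroke at Sf1)
#3 stroke at J1  (source Se1 imposes e)
#1 stroke at I1  (J1: bond 3 brought effort, rest push out)
#2 stroke at R1  (J1: bond 3 brought effort, rest push out)

b0 |Sf1
b1 |I1
b2 |R1
b3 |J1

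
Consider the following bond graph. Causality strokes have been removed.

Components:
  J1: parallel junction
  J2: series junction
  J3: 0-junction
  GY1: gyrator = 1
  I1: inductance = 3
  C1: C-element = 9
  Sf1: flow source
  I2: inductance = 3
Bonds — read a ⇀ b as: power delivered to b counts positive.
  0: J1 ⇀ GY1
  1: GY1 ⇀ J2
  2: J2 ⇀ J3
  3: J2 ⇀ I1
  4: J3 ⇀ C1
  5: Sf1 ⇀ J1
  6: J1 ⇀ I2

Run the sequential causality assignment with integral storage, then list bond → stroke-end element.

β0 →J1
β1 →J2
β2 →J2
β3 →I1
β4 →J3
β5 →Sf1
β6 →I2

#5 |Sf1  (Sf1: flow source, stroke at near end)
#3 |I1  (I1 integral (f out))
#1 |J2  (J2 flow already set via bond 3)
#2 |J2  (J2: bond 3 brought flow, rest push out)
#4 |J3  (J3 needs exactly one e-in)
#0 |J1  (GY1 both-in/both-out from 1)
#6 |I2  (0-jn J1 has e-setter on 0)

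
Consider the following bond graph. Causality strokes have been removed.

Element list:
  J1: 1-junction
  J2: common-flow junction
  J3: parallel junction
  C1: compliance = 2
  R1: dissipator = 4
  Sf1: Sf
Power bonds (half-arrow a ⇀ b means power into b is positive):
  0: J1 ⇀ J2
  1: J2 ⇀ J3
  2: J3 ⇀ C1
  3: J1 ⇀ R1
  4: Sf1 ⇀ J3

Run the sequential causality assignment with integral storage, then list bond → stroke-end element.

β4 →Sf1  (Sf1 (Sf) sets flow on bond)
β2 →J3  (prefer integral on C1)
β1 →J2  (J3: bond 2 brought effort, rest push out)
β0 →J1  (only one flow-in slot at J2)
β3 →R1  (only one flow-in slot at J1)

bond 0 stroke→J1
bond 1 stroke→J2
bond 2 stroke→J3
bond 3 stroke→R1
bond 4 stroke→Sf1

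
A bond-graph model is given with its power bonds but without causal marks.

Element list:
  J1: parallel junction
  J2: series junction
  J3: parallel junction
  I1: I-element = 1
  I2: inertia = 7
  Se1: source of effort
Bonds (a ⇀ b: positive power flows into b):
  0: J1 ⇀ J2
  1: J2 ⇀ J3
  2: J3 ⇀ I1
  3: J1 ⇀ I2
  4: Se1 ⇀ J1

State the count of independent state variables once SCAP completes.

2  (I1, I2 all integral)

b4 |J1  (Se1 (Se) sets effort on bond)
b0 |J2  (J1 effort already set via bond 4)
b3 |I2  (0-jn J1 has e-setter on 4)
b1 |J3  (closing 1-jn rule on J2)
b2 |I1  (J3: bond 1 brought effort, rest push out)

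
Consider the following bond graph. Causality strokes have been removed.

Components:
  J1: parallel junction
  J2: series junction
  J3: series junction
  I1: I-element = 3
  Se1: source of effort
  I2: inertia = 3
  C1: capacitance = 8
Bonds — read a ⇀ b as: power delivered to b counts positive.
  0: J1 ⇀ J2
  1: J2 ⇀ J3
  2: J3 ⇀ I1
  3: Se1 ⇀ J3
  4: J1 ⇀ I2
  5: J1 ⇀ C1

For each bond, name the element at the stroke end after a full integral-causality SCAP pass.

b3 |J3  (Se1 (Se) sets effort on bond)
b2 |I1  (I1: I, integral causality)
b1 |J3  (J3 flow already set via bond 2)
b0 |J2  (1-jn J2 has f-setter on 1)
b4 |I2  (I2: I, integral causality)
b5 |J1  (J1: last free bond brings effort in)

β0 →J2
β1 →J3
β2 →I1
β3 →J3
β4 →I2
β5 →J1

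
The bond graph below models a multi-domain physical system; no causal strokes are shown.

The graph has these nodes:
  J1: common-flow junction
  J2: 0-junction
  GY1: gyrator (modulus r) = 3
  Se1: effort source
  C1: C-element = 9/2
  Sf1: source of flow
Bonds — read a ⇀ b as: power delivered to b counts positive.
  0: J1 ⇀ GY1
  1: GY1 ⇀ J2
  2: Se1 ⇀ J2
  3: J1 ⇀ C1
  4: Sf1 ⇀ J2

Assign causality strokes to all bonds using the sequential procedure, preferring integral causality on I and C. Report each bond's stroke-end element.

b0 →GY1
b1 →GY1
b2 →J2
b3 →J1
b4 →Sf1

bond 2 stroke→J2  (Se1 (Se) sets effort on bond)
bond 4 stroke→Sf1  (Sf1 (Sf) sets flow on bond)
bond 1 stroke→GY1  (0-jn J2 has e-setter on 2)
bond 0 stroke→GY1  (GY1: gyrator matches bond 1)
bond 3 stroke→J1  (J1 flow already set via bond 0)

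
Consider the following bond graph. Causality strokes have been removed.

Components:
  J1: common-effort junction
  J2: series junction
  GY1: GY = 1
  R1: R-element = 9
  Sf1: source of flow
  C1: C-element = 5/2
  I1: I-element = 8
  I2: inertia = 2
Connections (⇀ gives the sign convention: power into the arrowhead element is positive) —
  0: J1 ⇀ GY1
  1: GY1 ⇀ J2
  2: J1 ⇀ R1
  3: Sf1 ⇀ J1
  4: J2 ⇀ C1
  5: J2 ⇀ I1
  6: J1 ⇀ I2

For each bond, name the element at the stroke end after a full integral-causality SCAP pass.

β3 stroke at Sf1  (source Sf1 imposes f)
β4 stroke at J2  (C1: C, integral causality)
β5 stroke at I1  (I1 integral (f out))
β1 stroke at J2  (1-jn J2 has f-setter on 5)
β0 stroke at J1  (GY GY1: same side as bond 1)
β2 stroke at R1  (0-jn J1 has e-setter on 0)
β6 stroke at I2  (J1 effort already set via bond 0)

β0 |J1
β1 |J2
β2 |R1
β3 |Sf1
β4 |J2
β5 |I1
β6 |I2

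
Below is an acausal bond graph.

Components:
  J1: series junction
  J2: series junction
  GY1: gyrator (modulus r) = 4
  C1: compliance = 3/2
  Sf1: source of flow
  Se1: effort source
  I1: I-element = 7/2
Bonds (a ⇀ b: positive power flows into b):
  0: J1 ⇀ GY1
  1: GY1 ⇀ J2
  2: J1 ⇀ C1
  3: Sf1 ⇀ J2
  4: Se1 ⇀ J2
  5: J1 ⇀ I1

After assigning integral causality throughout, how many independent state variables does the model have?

2  (C1, I1 all integral)

#3 stroke at Sf1  (Sf1 (Sf) sets flow on bond)
#4 stroke at J2  (Se1 fixes effort; stroke away)
#1 stroke at J2  (J2: bond 3 brought flow, rest push out)
#0 stroke at J1  (through GY1, causality inverts; strokes same side of GY1)
#2 stroke at J1  (C1 outputs effort q/C1)
#5 stroke at I1  (only one flow-in slot at J1)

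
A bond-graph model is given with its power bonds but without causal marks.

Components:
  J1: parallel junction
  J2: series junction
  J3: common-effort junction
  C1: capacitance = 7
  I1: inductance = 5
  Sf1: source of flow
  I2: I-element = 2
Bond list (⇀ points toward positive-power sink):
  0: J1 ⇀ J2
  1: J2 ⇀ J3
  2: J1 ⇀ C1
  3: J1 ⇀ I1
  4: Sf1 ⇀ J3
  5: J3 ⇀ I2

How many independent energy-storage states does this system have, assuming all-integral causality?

3  (C1, I1, I2 all integral)

b4 →Sf1  (Sf1 fixes flow; stroke at Sf1)
b2 →J1  (C1 integral (e out))
b0 →J2  (0-jn J1 has e-setter on 2)
b3 →I1  (J1 effort already set via bond 2)
b1 →J3  (J2 needs exactly one f-in)
b5 →I2  (common-e at J3 fixed by 1)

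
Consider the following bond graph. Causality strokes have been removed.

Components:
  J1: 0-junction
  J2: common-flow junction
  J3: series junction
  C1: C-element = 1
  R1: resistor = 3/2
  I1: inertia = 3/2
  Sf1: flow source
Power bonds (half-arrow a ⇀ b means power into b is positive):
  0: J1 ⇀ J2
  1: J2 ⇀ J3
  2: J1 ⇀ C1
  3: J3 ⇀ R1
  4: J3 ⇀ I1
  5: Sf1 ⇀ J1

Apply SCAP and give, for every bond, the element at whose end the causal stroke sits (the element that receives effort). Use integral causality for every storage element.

bond 0 →J2
bond 1 →J3
bond 2 →J1
bond 3 →J3
bond 4 →I1
bond 5 →Sf1

bond 5 stroke at Sf1  (source Sf1 imposes f)
bond 2 stroke at J1  (C1: C, integral causality)
bond 0 stroke at J2  (J1: bond 2 brought effort, rest push out)
bond 1 stroke at J3  (J2 needs exactly one f-in)
bond 4 stroke at I1  (I1 outputs flow p/I1)
bond 3 stroke at J3  (1-jn J3 has f-setter on 4)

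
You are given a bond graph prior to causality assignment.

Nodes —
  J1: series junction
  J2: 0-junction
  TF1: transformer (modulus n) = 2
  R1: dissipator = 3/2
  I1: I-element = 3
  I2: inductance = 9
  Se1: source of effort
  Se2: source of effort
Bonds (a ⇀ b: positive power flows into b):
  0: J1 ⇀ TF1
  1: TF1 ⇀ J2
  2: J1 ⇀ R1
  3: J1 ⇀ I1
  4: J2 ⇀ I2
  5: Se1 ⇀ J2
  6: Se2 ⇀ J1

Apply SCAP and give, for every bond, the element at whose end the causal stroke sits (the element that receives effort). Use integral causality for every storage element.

β5 stroke→J2  (Se1: effort source, stroke at far end)
β6 stroke→J1  (Se2: effort source, stroke at far end)
β1 stroke→TF1  (J2 effort already set via bond 5)
β4 stroke→I2  (J2 effort already set via bond 5)
β0 stroke→J1  (TF1 one-in-one-out from 1)
β3 stroke→I1  (prefer integral on I1)
β2 stroke→J1  (J1: bond 3 brought flow, rest push out)

bond 0 stroke at J1
bond 1 stroke at TF1
bond 2 stroke at J1
bond 3 stroke at I1
bond 4 stroke at I2
bond 5 stroke at J2
bond 6 stroke at J1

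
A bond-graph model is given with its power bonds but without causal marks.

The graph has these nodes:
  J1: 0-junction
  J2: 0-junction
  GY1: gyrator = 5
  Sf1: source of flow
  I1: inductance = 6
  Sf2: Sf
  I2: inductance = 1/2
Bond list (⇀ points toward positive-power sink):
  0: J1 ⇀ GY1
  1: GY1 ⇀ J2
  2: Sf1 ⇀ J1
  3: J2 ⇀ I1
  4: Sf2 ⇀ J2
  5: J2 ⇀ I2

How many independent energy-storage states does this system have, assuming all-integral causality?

bond 2 stroke→Sf1  (Sf1: flow source, stroke at near end)
bond 4 stroke→Sf2  (source Sf2 imposes f)
bond 0 stroke→J1  (only one effort-in slot at J1)
bond 1 stroke→J2  (GY1: gyrator matches bond 0)
bond 3 stroke→I1  (0-jn J2 has e-setter on 1)
bond 5 stroke→I2  (J2: bond 1 brought effort, rest push out)

2  (I1, I2 all integral)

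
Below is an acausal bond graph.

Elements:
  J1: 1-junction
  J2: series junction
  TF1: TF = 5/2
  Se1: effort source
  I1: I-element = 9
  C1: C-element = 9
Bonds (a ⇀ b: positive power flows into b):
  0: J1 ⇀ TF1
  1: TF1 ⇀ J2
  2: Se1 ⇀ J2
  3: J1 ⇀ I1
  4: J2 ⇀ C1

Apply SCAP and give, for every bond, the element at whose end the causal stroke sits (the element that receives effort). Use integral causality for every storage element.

β0 stroke→J1
β1 stroke→TF1
β2 stroke→J2
β3 stroke→I1
β4 stroke→J2

#2 |J2  (Se1: effort source, stroke at far end)
#3 |I1  (I1: I, integral causality)
#0 |J1  (J1: bond 3 brought flow, rest push out)
#1 |TF1  (through TF1, causality passes straight; one stroke at TF1)
#4 |J2  (1-jn J2 has f-setter on 1)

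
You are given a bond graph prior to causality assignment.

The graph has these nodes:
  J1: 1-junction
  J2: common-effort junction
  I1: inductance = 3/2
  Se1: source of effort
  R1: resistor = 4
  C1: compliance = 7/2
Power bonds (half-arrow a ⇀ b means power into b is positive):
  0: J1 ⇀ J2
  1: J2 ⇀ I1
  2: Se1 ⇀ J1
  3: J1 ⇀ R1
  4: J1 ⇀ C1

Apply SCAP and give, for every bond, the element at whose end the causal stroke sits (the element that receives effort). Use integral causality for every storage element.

bond 2 stroke at J1  (Se1: effort source, stroke at far end)
bond 1 stroke at I1  (I1 integral (f out))
bond 0 stroke at J2  (closing 0-jn rule on J2)
bond 3 stroke at J1  (J1: bond 0 brought flow, rest push out)
bond 4 stroke at J1  (common-f at J1 fixed by 0)

β0 stroke→J2
β1 stroke→I1
β2 stroke→J1
β3 stroke→J1
β4 stroke→J1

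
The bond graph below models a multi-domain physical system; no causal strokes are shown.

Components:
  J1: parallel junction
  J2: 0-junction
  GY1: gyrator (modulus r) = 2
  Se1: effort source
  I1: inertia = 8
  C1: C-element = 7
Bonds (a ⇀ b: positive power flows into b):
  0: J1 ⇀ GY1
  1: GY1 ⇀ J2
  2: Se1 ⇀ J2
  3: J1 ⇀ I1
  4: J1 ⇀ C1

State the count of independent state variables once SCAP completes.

2  (C1, I1 all integral)

b2 stroke→J2  (Se1 (Se) sets effort on bond)
b1 stroke→GY1  (0-jn J2 has e-setter on 2)
b0 stroke→GY1  (GY1: gyrator matches bond 1)
b3 stroke→I1  (I1 outputs flow p/I1)
b4 stroke→J1  (J1: last free bond brings effort in)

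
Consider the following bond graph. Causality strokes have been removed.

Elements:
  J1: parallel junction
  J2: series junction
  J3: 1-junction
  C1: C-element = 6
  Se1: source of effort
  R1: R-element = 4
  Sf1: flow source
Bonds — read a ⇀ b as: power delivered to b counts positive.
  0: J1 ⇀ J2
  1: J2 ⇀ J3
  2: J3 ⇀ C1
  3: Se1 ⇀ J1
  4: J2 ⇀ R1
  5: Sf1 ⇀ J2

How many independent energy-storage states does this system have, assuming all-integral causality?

#3 |J1  (Se1 (Se) sets effort on bond)
#5 |Sf1  (Sf1 fixes flow; stroke at Sf1)
#0 |J2  (J1: bond 3 brought effort, rest push out)
#1 |J2  (common-f at J2 fixed by 5)
#4 |J2  (J2: bond 5 brought flow, rest push out)
#2 |J3  (1-jn J3 has f-setter on 1)

1  (C1 all integral)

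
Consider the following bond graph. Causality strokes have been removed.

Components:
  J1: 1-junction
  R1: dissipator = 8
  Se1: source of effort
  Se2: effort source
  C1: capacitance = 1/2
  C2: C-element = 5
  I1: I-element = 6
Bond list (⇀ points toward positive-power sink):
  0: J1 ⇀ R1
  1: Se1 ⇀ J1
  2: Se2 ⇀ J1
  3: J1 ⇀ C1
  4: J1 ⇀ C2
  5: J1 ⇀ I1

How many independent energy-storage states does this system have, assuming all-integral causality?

bond 1 stroke→J1  (Se1: effort source, stroke at far end)
bond 2 stroke→J1  (Se2: effort source, stroke at far end)
bond 3 stroke→J1  (C1: C, integral causality)
bond 4 stroke→J1  (C2 integral (e out))
bond 5 stroke→I1  (I1 integral (f out))
bond 0 stroke→J1  (common-f at J1 fixed by 5)

3  (C1, C2, I1 all integral)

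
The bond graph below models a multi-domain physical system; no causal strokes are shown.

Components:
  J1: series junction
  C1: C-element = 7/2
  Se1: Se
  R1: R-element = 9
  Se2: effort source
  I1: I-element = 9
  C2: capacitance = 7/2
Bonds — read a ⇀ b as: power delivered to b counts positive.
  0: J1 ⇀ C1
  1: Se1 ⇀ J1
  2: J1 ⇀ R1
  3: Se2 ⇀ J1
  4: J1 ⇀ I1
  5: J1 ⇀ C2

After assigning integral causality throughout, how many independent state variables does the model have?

bond 1 stroke→J1  (Se1: effort source, stroke at far end)
bond 3 stroke→J1  (Se2 (Se) sets effort on bond)
bond 0 stroke→J1  (prefer integral on C1)
bond 4 stroke→I1  (I1 integral (f out))
bond 2 stroke→J1  (J1: bond 4 brought flow, rest push out)
bond 5 stroke→J1  (common-f at J1 fixed by 4)

3  (C1, C2, I1 all integral)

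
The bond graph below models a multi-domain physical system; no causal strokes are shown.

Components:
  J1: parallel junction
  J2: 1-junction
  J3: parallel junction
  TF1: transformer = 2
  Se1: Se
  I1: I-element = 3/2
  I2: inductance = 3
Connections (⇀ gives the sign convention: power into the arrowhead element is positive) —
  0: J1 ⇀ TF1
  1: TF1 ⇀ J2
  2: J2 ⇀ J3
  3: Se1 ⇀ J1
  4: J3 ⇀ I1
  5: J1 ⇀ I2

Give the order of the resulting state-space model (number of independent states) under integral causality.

#3 stroke at J1  (Se1: effort source, stroke at far end)
#0 stroke at TF1  (J1 effort already set via bond 3)
#5 stroke at I2  (J1 effort already set via bond 3)
#1 stroke at J2  (TF TF1: opposite of bond 0)
#2 stroke at J3  (J2: last free bond brings flow in)
#4 stroke at I1  (J3: bond 2 brought effort, rest push out)

2  (I1, I2 all integral)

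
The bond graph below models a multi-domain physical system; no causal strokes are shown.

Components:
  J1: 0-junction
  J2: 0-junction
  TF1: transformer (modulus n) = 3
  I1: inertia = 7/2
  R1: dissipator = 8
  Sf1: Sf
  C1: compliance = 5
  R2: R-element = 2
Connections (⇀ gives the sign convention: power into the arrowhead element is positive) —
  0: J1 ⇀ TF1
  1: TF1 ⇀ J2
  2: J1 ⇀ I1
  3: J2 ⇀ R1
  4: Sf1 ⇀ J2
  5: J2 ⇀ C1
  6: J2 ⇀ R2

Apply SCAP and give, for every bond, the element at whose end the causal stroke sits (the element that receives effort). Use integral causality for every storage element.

β0 |J1
β1 |TF1
β2 |I1
β3 |R1
β4 |Sf1
β5 |J2
β6 |R2

b4 stroke at Sf1  (Sf1 fixes flow; stroke at Sf1)
b2 stroke at I1  (I1 outputs flow p/I1)
b0 stroke at J1  (J1: last free bond brings effort in)
b1 stroke at TF1  (through TF1, causality passes straight; one stroke at TF1)
b5 stroke at J2  (prefer integral on C1)
b3 stroke at R1  (common-e at J2 fixed by 5)
b6 stroke at R2  (J2: bond 5 brought effort, rest push out)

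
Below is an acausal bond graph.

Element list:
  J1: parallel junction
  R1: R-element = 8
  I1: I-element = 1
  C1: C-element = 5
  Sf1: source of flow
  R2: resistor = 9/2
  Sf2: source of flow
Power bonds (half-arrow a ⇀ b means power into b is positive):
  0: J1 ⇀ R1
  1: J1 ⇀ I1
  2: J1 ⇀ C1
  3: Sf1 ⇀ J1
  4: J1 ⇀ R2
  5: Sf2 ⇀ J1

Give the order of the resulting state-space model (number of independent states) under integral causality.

2  (C1, I1 all integral)

b3 stroke at Sf1  (Sf1 fixes flow; stroke at Sf1)
b5 stroke at Sf2  (Sf2: flow source, stroke at near end)
b1 stroke at I1  (I1 integral (f out))
b2 stroke at J1  (C1 outputs effort q/C1)
b0 stroke at R1  (J1 effort already set via bond 2)
b4 stroke at R2  (J1: bond 2 brought effort, rest push out)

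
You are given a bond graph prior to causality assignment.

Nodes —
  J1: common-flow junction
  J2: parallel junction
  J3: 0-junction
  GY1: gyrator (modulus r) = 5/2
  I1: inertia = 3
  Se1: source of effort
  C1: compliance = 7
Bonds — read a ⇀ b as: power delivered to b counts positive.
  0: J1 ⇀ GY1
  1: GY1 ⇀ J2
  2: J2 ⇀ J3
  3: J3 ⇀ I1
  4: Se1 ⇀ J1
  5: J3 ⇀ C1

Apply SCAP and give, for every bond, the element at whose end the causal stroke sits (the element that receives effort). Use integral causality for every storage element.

β4 |J1  (Se1: effort source, stroke at far end)
β0 |GY1  (J1 needs exactly one f-in)
β1 |GY1  (GY1: gyrator matches bond 0)
β2 |J2  (J2 needs exactly one e-in)
β3 |I1  (I1 outputs flow p/I1)
β5 |J3  (J3: last free bond brings effort in)

b0 stroke→GY1
b1 stroke→GY1
b2 stroke→J2
b3 stroke→I1
b4 stroke→J1
b5 stroke→J3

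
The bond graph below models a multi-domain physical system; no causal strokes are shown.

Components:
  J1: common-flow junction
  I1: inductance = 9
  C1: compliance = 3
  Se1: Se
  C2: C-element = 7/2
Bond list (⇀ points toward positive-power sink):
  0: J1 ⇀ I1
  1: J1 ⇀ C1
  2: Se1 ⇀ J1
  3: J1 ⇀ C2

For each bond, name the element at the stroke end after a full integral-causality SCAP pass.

b2 stroke→J1  (source Se1 imposes e)
b0 stroke→I1  (I1: I, integral causality)
b1 stroke→J1  (J1 flow already set via bond 0)
b3 stroke→J1  (J1 flow already set via bond 0)

bond 0 →I1
bond 1 →J1
bond 2 →J1
bond 3 →J1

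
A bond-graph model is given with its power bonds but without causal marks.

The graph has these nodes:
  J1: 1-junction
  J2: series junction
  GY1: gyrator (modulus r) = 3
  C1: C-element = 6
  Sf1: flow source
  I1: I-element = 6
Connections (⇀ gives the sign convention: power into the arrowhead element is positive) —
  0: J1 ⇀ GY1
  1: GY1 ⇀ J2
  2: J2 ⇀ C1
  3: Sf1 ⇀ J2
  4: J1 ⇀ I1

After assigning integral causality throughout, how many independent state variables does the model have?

2  (C1, I1 all integral)

b3 stroke at Sf1  (Sf1: flow source, stroke at near end)
b1 stroke at J2  (common-f at J2 fixed by 3)
b2 stroke at J2  (1-jn J2 has f-setter on 3)
b0 stroke at J1  (GY1 both-in/both-out from 1)
b4 stroke at I1  (only one flow-in slot at J1)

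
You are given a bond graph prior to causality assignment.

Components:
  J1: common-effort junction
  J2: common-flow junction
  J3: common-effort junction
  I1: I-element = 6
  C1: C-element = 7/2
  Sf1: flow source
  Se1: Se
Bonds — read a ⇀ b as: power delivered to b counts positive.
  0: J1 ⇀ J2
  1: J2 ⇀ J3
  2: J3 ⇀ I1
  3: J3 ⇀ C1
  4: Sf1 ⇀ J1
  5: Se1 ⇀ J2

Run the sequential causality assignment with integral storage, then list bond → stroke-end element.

β4 |Sf1  (source Sf1 imposes f)
β5 |J2  (source Se1 imposes e)
β0 |J1  (only one effort-in slot at J1)
β1 |J2  (1-jn J2 has f-setter on 0)
β2 |I1  (I1 outputs flow p/I1)
β3 |J3  (closing 0-jn rule on J3)

bond 0 stroke at J1
bond 1 stroke at J2
bond 2 stroke at I1
bond 3 stroke at J3
bond 4 stroke at Sf1
bond 5 stroke at J2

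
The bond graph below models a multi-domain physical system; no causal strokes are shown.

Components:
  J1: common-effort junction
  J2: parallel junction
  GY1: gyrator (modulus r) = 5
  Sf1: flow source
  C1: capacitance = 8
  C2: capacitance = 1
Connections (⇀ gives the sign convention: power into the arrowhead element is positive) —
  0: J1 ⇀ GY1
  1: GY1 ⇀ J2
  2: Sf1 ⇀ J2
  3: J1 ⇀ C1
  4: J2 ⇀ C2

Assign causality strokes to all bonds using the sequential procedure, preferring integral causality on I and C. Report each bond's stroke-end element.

bond 0 stroke at GY1
bond 1 stroke at GY1
bond 2 stroke at Sf1
bond 3 stroke at J1
bond 4 stroke at J2

bond 2 →Sf1  (Sf1 fixes flow; stroke at Sf1)
bond 3 →J1  (C1 outputs effort q/C1)
bond 0 →GY1  (common-e at J1 fixed by 3)
bond 1 →GY1  (GY GY1: same side as bond 0)
bond 4 →J2  (J2 needs exactly one e-in)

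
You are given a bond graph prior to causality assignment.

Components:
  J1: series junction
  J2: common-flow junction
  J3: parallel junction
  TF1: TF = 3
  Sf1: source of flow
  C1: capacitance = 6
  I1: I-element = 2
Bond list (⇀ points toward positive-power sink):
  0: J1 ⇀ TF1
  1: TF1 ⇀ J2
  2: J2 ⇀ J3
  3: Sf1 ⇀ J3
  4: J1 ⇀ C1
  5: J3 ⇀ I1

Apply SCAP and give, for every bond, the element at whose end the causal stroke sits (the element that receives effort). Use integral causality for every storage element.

β3 stroke→Sf1  (Sf1: flow source, stroke at near end)
β4 stroke→J1  (C1: C, integral causality)
β0 stroke→TF1  (closing 1-jn rule on J1)
β1 stroke→J2  (TF1: transformer flips bond 0)
β2 stroke→J3  (closing 1-jn rule on J2)
β5 stroke→I1  (common-e at J3 fixed by 2)

#0 stroke at TF1
#1 stroke at J2
#2 stroke at J3
#3 stroke at Sf1
#4 stroke at J1
#5 stroke at I1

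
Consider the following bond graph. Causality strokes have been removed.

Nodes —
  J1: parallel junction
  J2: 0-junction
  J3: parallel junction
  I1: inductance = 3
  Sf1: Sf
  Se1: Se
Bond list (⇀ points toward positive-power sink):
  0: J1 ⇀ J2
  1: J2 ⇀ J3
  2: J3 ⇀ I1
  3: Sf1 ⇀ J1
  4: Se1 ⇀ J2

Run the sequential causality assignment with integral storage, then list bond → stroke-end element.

bond 3 →Sf1  (Sf1 fixes flow; stroke at Sf1)
bond 4 →J2  (Se1: effort source, stroke at far end)
bond 0 →J1  (closing 0-jn rule on J1)
bond 1 →J3  (J2 effort already set via bond 4)
bond 2 →I1  (common-e at J3 fixed by 1)

b0 stroke→J1
b1 stroke→J3
b2 stroke→I1
b3 stroke→Sf1
b4 stroke→J2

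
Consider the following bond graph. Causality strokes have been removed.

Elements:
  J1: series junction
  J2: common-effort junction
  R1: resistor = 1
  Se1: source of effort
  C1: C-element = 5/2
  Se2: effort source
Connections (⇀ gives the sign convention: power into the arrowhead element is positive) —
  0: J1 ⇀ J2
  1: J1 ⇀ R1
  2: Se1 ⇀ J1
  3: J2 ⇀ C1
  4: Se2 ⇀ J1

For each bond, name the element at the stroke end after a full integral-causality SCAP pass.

#2 →J1  (Se1 fixes effort; stroke away)
#4 →J1  (Se2 fixes effort; stroke away)
#3 →J2  (C1 outputs effort q/C1)
#0 →J1  (J2: bond 3 brought effort, rest push out)
#1 →R1  (only one flow-in slot at J1)

β0 |J1
β1 |R1
β2 |J1
β3 |J2
β4 |J1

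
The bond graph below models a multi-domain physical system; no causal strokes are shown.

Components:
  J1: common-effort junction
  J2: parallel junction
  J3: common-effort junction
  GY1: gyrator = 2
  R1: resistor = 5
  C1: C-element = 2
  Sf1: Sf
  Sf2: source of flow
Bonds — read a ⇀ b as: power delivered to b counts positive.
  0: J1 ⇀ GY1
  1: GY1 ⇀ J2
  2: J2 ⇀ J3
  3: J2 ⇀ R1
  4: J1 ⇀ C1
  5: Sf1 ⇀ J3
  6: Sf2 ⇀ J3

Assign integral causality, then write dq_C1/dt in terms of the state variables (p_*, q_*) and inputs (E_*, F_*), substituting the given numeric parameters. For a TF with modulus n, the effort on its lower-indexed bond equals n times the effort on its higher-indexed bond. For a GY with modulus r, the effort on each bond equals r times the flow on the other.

dq_C1/dt = -5*F_Sf1/2 - 5*F_Sf2/2 - 5*q_C1/8

b5 →Sf1  (Sf1 fixes flow; stroke at Sf1)
b6 →Sf2  (source Sf2 imposes f)
b2 →J3  (J3: last free bond brings effort in)
b4 →J1  (C1 integral (e out))
b0 →GY1  (J1: bond 4 brought effort, rest push out)
b1 →GY1  (through GY1, causality inverts; strokes same side of GY1)
b3 →J2  (closing 0-jn rule on J2)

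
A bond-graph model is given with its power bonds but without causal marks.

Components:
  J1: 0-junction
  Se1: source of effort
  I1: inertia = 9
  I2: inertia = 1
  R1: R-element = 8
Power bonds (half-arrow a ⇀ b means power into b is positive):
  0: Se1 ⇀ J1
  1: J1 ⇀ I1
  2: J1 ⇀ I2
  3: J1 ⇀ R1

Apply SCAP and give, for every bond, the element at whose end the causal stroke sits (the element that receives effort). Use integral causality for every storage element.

#0 →J1  (Se1: effort source, stroke at far end)
#1 →I1  (0-jn J1 has e-setter on 0)
#2 →I2  (J1 effort already set via bond 0)
#3 →R1  (J1: bond 0 brought effort, rest push out)

b0 |J1
b1 |I1
b2 |I2
b3 |R1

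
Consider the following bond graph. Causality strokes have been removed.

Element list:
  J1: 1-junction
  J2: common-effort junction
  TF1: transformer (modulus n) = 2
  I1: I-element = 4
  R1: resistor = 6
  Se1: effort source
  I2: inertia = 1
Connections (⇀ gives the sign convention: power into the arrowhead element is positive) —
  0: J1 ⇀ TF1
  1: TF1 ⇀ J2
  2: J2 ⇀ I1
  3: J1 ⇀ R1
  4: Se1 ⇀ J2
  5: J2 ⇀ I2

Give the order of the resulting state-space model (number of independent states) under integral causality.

#4 →J2  (Se1 fixes effort; stroke away)
#1 →TF1  (J2: bond 4 brought effort, rest push out)
#2 →I1  (0-jn J2 has e-setter on 4)
#5 →I2  (0-jn J2 has e-setter on 4)
#0 →J1  (TF TF1: opposite of bond 1)
#3 →R1  (closing 1-jn rule on J1)

2  (I1, I2 all integral)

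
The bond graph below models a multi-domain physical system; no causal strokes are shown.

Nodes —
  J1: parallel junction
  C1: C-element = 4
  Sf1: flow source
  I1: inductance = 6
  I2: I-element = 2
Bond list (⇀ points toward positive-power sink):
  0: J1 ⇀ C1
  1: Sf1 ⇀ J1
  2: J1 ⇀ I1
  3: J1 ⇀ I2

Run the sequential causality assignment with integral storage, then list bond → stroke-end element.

#1 →Sf1  (Sf1 fixes flow; stroke at Sf1)
#0 →J1  (C1: C, integral causality)
#2 →I1  (J1: bond 0 brought effort, rest push out)
#3 →I2  (J1 effort already set via bond 0)

bond 0 stroke→J1
bond 1 stroke→Sf1
bond 2 stroke→I1
bond 3 stroke→I2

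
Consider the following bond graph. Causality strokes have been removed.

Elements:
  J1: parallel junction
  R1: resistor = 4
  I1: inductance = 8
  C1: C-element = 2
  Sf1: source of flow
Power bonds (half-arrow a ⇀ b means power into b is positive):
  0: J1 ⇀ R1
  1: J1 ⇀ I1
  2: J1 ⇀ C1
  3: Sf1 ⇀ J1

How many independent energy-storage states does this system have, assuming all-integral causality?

bond 3 stroke at Sf1  (source Sf1 imposes f)
bond 1 stroke at I1  (prefer integral on I1)
bond 2 stroke at J1  (C1 integral (e out))
bond 0 stroke at R1  (common-e at J1 fixed by 2)

2  (C1, I1 all integral)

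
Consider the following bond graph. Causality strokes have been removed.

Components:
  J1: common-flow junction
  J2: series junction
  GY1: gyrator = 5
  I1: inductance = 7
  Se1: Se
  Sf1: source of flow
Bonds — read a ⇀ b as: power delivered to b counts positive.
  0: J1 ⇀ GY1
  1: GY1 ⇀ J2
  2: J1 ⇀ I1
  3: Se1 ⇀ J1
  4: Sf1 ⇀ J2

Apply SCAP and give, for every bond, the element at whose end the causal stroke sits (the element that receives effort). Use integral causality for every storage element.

bond 3 stroke at J1  (Se1 (Se) sets effort on bond)
bond 4 stroke at Sf1  (Sf1 fixes flow; stroke at Sf1)
bond 1 stroke at J2  (common-f at J2 fixed by 4)
bond 0 stroke at J1  (GY1 both-in/both-out from 1)
bond 2 stroke at I1  (closing 1-jn rule on J1)

#0 stroke at J1
#1 stroke at J2
#2 stroke at I1
#3 stroke at J1
#4 stroke at Sf1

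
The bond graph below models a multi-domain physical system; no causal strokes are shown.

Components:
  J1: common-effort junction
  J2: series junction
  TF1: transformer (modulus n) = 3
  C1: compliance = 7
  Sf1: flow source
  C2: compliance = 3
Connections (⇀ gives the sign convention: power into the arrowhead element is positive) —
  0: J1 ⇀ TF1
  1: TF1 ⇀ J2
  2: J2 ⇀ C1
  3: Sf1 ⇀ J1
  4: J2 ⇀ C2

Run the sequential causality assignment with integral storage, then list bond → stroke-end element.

b0 stroke→J1
b1 stroke→TF1
b2 stroke→J2
b3 stroke→Sf1
b4 stroke→J2

β3 stroke→Sf1  (Sf1: flow source, stroke at near end)
β0 stroke→J1  (closing 0-jn rule on J1)
β1 stroke→TF1  (TF TF1: opposite of bond 0)
β2 stroke→J2  (J2: bond 1 brought flow, rest push out)
β4 stroke→J2  (common-f at J2 fixed by 1)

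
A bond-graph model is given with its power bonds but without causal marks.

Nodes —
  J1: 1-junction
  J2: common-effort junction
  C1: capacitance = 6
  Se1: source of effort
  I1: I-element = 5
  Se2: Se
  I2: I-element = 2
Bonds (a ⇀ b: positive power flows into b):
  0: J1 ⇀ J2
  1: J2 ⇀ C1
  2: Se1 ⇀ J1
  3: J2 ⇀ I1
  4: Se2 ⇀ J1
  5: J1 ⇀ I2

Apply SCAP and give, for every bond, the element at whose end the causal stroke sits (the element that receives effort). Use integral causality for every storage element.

#2 stroke→J1  (Se1 fixes effort; stroke away)
#4 stroke→J1  (Se2 fixes effort; stroke away)
#1 stroke→J2  (C1 outputs effort q/C1)
#0 stroke→J1  (J2 effort already set via bond 1)
#3 stroke→I1  (J2 effort already set via bond 1)
#5 stroke→I2  (J1 needs exactly one f-in)

#0 stroke at J1
#1 stroke at J2
#2 stroke at J1
#3 stroke at I1
#4 stroke at J1
#5 stroke at I2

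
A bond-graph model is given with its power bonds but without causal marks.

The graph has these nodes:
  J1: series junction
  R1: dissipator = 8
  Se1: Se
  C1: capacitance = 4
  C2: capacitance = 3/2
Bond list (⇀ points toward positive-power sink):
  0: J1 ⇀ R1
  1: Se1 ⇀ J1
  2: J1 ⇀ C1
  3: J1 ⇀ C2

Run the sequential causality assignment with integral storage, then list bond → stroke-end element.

bond 1 |J1  (source Se1 imposes e)
bond 2 |J1  (C1 outputs effort q/C1)
bond 3 |J1  (C2 integral (e out))
bond 0 |R1  (J1 needs exactly one f-in)

#0 →R1
#1 →J1
#2 →J1
#3 →J1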